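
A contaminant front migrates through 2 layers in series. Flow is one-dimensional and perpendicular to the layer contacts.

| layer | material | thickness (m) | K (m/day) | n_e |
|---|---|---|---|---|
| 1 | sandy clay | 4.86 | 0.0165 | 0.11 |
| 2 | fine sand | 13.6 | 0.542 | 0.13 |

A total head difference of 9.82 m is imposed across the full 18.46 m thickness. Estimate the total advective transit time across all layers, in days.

74.9

With flow normal to the layers, continuity requires the same specific discharge q through every layer.
Σ(b_i/K_i) = 4.86/0.0165 + 13.6/0.542 = 319.6 d.
q = Δh / Σ(b_i/K_i) = 9.82 / 319.6 = 0.03072 m/day.
In each layer the seepage velocity is v_i = q/n_i, so the layer transit time is t_i = b_i·n_i / q:
  layer 1 (sandy clay): t_1 = 4.86 × 0.11 / 0.03072 = 17.40 d
  layer 2 (fine sand): t_2 = 13.6 × 0.13 / 0.03072 = 57.55 d
Total t = Σ t_i = 74.95 days.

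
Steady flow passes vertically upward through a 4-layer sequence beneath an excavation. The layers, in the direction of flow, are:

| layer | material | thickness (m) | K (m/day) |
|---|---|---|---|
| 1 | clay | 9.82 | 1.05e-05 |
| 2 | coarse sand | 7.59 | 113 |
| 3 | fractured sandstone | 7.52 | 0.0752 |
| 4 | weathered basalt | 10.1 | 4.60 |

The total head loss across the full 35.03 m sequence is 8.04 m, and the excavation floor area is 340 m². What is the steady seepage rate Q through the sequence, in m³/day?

0.00292

Flow is perpendicular to layering, so the layers act in series and the equivalent K is the thickness-weighted harmonic mean.
Total thickness L = 9.82 + 7.59 + 7.52 + 10.1 = 35.03 m.
Σ(b_i/K_i) = 9.82/1.05e-05 + 7.59/113 + 7.52/0.0752 + 10.1/4.60 = 9.353e+05 d.
K_eq = L / Σ(b_i/K_i) = 35.03 / 9.353e+05 = 3.745e-05 m/day.
Q = K_eq · A · (Δh/L) = 3.745e-05 × 340 × (8.04/35.03) = 0.002923 m³/day.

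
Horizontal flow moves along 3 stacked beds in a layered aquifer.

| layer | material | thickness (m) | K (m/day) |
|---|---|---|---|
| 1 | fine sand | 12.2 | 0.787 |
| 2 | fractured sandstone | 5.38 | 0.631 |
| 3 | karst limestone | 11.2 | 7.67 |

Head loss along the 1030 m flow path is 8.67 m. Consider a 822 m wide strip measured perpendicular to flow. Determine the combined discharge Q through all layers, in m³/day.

684

Flow is parallel to layering, so each bed carries its own Darcy discharge and the transmissivities add.
Σ(K_i·b_i) = 0.787×12.2 + 0.631×5.38 + 7.67×11.2 = 98.90 m²/day.
Hydraulic gradient i = Δh / L = 8.67 / 1030 = 0.008417.
Q = Σ(K_i·b_i) · W · i = 98.90 × 822 × 0.008417 = 684.3 m³/day.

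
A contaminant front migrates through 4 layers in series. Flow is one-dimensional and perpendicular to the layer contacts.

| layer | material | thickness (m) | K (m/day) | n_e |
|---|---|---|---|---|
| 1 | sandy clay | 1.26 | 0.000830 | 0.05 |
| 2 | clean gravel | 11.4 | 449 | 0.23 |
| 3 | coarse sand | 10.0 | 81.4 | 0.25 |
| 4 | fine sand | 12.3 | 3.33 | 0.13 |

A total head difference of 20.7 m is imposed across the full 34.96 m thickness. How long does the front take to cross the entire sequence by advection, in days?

With flow normal to the layers, continuity requires the same specific discharge q through every layer.
Σ(b_i/K_i) = 1.26/0.000830 + 11.4/449 + 10.0/81.4 + 12.3/3.33 = 1522 d.
q = Δh / Σ(b_i/K_i) = 20.7 / 1522 = 0.01360 m/day.
In each layer the seepage velocity is v_i = q/n_i, so the layer transit time is t_i = b_i·n_i / q:
  layer 1 (sandy clay): t_1 = 1.26 × 0.05 / 0.01360 = 4.632 d
  layer 2 (clean gravel): t_2 = 11.4 × 0.23 / 0.01360 = 192.8 d
  layer 3 (coarse sand): t_3 = 10.0 × 0.25 / 0.01360 = 183.8 d
  layer 4 (fine sand): t_4 = 12.3 × 0.13 / 0.01360 = 117.6 d
Total t = Σ t_i = 498.8 days.

499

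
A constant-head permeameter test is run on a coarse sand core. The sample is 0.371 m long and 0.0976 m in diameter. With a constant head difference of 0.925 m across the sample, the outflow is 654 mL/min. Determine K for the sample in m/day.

Cross-sectional area A = π·(d/2)² = π × (0.0976/2)² = 0.007482 m².
Convert discharge: 654 mL/min = 1.090e-05 m³/s.
Darcy's law rearranged: K = Q·L / (A·Δh) = 1.090e-05 × 0.371 / (0.007482 × 0.925) = 0.0005843 m/s = 50.49 m/day.

50.5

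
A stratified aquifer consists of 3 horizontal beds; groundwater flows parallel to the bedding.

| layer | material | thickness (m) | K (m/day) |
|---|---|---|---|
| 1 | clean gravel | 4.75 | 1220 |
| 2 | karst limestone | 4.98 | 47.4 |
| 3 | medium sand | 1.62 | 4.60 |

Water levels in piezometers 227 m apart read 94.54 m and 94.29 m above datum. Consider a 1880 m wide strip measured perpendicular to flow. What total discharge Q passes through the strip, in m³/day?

Flow is parallel to layering, so each bed carries its own Darcy discharge and the transmissivities add.
Σ(K_i·b_i) = 1220×4.75 + 47.4×4.98 + 4.60×1.62 = 6039 m²/day.
Hydraulic gradient i = (94.54 − 94.29) / 227 = 0.25 / 227 = 0.001101.
Q = Σ(K_i·b_i) · W · i = 6039 × 1880 × 0.001101 = 12503 m³/day.

12500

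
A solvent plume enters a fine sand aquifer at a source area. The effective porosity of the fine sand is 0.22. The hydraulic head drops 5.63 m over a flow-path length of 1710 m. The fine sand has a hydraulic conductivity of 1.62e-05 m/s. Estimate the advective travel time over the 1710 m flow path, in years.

Convert K: 1.62e-05 m/s × 86400 = 1.400 m/day.
Hydraulic gradient i = Δh / L = 5.63 / 1710 = 0.003292.
Darcy flux q = K · i = 1.400 × 0.003292 = 0.004608 m/day.
Seepage velocity v = q / n_e = 0.004608 / 0.22 = 0.02095 m/day.
Travel time t = L / v = 1710 / 0.02095 = 81635 days = 223.5 years.

224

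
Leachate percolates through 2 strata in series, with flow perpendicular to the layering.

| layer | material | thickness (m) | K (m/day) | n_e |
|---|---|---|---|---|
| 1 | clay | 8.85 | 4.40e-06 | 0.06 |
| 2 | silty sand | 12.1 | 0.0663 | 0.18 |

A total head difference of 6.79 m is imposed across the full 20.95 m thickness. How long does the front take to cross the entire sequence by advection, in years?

2200

With flow normal to the layers, continuity requires the same specific discharge q through every layer.
Σ(b_i/K_i) = 8.85/4.40e-06 + 12.1/0.0663 = 2.012e+06 d.
q = Δh / Σ(b_i/K_i) = 6.79 / 2.012e+06 = 3.376e-06 m/day.
In each layer the seepage velocity is v_i = q/n_i, so the layer transit time is t_i = b_i·n_i / q:
  layer 1 (clay): t_1 = 8.85 × 0.06 / 3.376e-06 = 1.573e+05 d
  layer 2 (silty sand): t_2 = 12.1 × 0.18 / 3.376e-06 = 6.452e+05 d
Total t = Σ t_i = 8.025e+05 days = 2197 years.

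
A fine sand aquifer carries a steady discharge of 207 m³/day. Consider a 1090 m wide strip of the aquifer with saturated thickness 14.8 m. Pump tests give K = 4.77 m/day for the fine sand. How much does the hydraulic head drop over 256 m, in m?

Cross-sectional area A = 1090 × 14.8 = 16132 m².
From Q = K·A·i, i = Q / (K·A) = 207 / (4.770 × 16132) = 0.002690.
Head loss Δh = i · L = 0.002690 × 256 = 0.6887 m.

0.689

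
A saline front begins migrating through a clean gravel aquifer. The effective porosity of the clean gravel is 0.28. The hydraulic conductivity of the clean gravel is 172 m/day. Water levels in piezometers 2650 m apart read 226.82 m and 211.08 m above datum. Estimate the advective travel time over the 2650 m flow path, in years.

Hydraulic gradient i = (226.82 − 211.08) / 2650 = 15.74 / 2650 = 0.005940.
Darcy flux q = K · i = 172.0 × 0.005940 = 1.022 m/day.
Seepage velocity v = q / n_e = 1.022 / 0.28 = 3.649 m/day.
Travel time t = L / v = 2650 / 3.649 = 726.3 days = 1.989 years.

1.99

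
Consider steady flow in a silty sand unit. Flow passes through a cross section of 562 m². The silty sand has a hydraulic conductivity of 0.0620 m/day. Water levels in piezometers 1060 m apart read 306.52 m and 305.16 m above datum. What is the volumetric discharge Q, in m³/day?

Hydraulic gradient i = (306.52 − 305.16) / 1060 = 1.36 / 1060 = 0.001283.
Darcy's law: Q = K · A · i = 0.06200 × 562.0 × 0.001283 = 0.04471 m³/day.

0.0447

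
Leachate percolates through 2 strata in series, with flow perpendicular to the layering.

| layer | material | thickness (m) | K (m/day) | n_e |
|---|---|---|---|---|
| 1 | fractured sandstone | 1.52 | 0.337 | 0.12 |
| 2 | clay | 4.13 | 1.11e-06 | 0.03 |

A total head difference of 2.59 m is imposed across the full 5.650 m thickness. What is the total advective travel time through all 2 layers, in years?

With flow normal to the layers, continuity requires the same specific discharge q through every layer.
Σ(b_i/K_i) = 1.52/0.337 + 4.13/1.11e-06 = 3.721e+06 d.
q = Δh / Σ(b_i/K_i) = 2.59 / 3.721e+06 = 6.961e-07 m/day.
In each layer the seepage velocity is v_i = q/n_i, so the layer transit time is t_i = b_i·n_i / q:
  layer 1 (fractured sandstone): t_1 = 1.52 × 0.12 / 6.961e-07 = 2.620e+05 d
  layer 2 (clay): t_2 = 4.13 × 0.03 / 6.961e-07 = 1.780e+05 d
Total t = Σ t_i = 4.400e+05 days = 1205 years.

1200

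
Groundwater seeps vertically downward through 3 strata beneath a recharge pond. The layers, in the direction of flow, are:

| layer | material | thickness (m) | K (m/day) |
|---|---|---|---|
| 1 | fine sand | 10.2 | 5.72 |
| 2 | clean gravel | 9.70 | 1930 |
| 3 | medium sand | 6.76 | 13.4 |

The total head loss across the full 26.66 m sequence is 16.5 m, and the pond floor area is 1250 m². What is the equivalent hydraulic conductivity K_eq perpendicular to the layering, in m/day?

Flow is perpendicular to layering, so the layers act in series and the equivalent K is the thickness-weighted harmonic mean.
Total thickness L = 10.2 + 9.70 + 6.76 = 26.66 m.
Σ(b_i/K_i) = 10.2/5.72 + 9.70/1930 + 6.76/13.4 = 2.293 d.
K_eq = L / Σ(b_i/K_i) = 26.66 / 2.293 = 11.63 m/day.

11.6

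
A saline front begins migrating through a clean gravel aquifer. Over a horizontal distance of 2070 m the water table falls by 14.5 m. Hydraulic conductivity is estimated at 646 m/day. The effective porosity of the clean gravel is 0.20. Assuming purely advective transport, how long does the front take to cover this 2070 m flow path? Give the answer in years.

0.250

Hydraulic gradient i = Δh / L = 14.5 / 2070 = 0.007005.
Darcy flux q = K · i = 646.0 × 0.007005 = 4.525 m/day.
Seepage velocity v = q / n_e = 4.525 / 0.20 = 22.63 m/day.
Travel time t = L / v = 2070 / 22.63 = 91.49 days = 0.2505 years.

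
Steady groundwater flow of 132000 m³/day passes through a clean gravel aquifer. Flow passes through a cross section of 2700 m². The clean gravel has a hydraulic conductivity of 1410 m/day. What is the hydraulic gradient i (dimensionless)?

0.0347

From Q = K·A·i, i = Q / (K·A) = 132000 / (1410 × 2700) = 0.03467.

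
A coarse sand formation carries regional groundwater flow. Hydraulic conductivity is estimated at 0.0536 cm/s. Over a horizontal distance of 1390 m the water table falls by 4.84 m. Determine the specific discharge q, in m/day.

Convert K: 0.0536 cm/s × 864 = 46.31 m/day.
Hydraulic gradient i = Δh / L = 4.84 / 1390 = 0.003482.
Specific discharge q = K · i = 46.31 × 0.003482 = 0.1613 m/day.

0.161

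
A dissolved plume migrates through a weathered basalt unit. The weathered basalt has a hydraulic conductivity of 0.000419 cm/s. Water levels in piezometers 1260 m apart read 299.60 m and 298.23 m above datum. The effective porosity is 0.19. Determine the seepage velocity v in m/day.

Convert K: 0.000419 cm/s × 864 = 0.3620 m/day.
Hydraulic gradient i = (299.60 − 298.23) / 1260 = 1.37 / 1260 = 0.001087.
Darcy flux q = K · i = 0.3620 × 0.001087 = 0.0003936 m/day.
Seepage velocity v = q / n_e = 0.0003936 / 0.19 = 0.002072 m/day.

0.00207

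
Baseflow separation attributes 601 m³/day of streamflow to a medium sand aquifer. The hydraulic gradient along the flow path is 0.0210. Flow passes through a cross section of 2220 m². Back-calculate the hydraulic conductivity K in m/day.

12.9

Hydraulic gradient i = 0.0210.
From Q = K·A·i, K = Q / (A·i) = 601 / (2220 × 0.02100) = 12.89 m/day.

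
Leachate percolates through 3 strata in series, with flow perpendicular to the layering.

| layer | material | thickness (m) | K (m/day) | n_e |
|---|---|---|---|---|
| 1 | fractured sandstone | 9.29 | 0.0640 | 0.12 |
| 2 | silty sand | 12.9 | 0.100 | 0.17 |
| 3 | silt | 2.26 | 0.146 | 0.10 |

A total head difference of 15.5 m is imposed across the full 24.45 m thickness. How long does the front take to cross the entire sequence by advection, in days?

With flow normal to the layers, continuity requires the same specific discharge q through every layer.
Σ(b_i/K_i) = 9.29/0.0640 + 12.9/0.100 + 2.26/0.146 = 289.6 d.
q = Δh / Σ(b_i/K_i) = 15.5 / 289.6 = 0.05352 m/day.
In each layer the seepage velocity is v_i = q/n_i, so the layer transit time is t_i = b_i·n_i / q:
  layer 1 (fractured sandstone): t_1 = 9.29 × 0.12 / 0.05352 = 20.83 d
  layer 2 (silty sand): t_2 = 12.9 × 0.17 / 0.05352 = 40.98 d
  layer 3 (silt): t_3 = 2.26 × 0.10 / 0.05352 = 4.223 d
Total t = Σ t_i = 66.03 days.

66.0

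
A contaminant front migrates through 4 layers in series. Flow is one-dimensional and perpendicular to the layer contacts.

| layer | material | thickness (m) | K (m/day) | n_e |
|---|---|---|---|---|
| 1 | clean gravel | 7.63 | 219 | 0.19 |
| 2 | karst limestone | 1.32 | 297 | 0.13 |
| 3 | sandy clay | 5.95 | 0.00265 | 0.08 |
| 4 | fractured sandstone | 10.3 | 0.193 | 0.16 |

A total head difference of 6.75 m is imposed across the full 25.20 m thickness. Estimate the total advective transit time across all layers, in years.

With flow normal to the layers, continuity requires the same specific discharge q through every layer.
Σ(b_i/K_i) = 7.63/219 + 1.32/297 + 5.95/0.00265 + 10.3/0.193 = 2299 d.
q = Δh / Σ(b_i/K_i) = 6.75 / 2299 = 0.002936 m/day.
In each layer the seepage velocity is v_i = q/n_i, so the layer transit time is t_i = b_i·n_i / q:
  layer 1 (clean gravel): t_1 = 7.63 × 0.19 / 0.002936 = 493.7 d
  layer 2 (karst limestone): t_2 = 1.32 × 0.13 / 0.002936 = 58.44 d
  layer 3 (sandy clay): t_3 = 5.95 × 0.08 / 0.002936 = 162.1 d
  layer 4 (fractured sandstone): t_4 = 10.3 × 0.16 / 0.002936 = 561.2 d
Total t = Σ t_i = 1275 days = 3.492 years.

3.49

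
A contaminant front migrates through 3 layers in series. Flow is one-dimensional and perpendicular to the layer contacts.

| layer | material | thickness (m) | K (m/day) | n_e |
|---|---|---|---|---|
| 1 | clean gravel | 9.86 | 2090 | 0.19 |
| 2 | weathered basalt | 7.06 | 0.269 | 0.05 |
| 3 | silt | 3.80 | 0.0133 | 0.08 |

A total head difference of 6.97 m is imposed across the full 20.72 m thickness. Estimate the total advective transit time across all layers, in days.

113

With flow normal to the layers, continuity requires the same specific discharge q through every layer.
Σ(b_i/K_i) = 9.86/2090 + 7.06/0.269 + 3.80/0.0133 = 312.0 d.
q = Δh / Σ(b_i/K_i) = 6.97 / 312.0 = 0.02234 m/day.
In each layer the seepage velocity is v_i = q/n_i, so the layer transit time is t_i = b_i·n_i / q:
  layer 1 (clean gravel): t_1 = 9.86 × 0.19 / 0.02234 = 83.85 d
  layer 2 (weathered basalt): t_2 = 7.06 × 0.05 / 0.02234 = 15.80 d
  layer 3 (silt): t_3 = 3.80 × 0.08 / 0.02234 = 13.61 d
Total t = Σ t_i = 113.3 days.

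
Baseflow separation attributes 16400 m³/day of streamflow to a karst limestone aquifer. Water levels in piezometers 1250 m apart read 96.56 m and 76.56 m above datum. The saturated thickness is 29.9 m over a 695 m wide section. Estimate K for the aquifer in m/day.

49.3

Cross-sectional area A = 695 × 29.9 = 20780 m².
Hydraulic gradient i = (96.56 − 76.56) / 1250 = 20 / 1250 = 0.01600.
From Q = K·A·i, K = Q / (A·i) = 16400 / (20780 × 0.01600) = 49.33 m/day.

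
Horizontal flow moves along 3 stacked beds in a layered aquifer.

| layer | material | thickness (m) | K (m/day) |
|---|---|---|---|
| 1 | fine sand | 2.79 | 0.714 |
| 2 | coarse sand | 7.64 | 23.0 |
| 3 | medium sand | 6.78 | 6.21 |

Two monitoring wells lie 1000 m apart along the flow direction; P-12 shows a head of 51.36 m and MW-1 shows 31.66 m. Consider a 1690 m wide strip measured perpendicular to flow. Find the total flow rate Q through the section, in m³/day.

Flow is parallel to layering, so each bed carries its own Darcy discharge and the transmissivities add.
Σ(K_i·b_i) = 0.714×2.79 + 23.0×7.64 + 6.21×6.78 = 219.8 m²/day.
Hydraulic gradient i = (51.36 − 31.66) / 1000 = 19.7 / 1000 = 0.01970.
Q = Σ(K_i·b_i) · W · i = 219.8 × 1690 × 0.01970 = 7318 m³/day.

7320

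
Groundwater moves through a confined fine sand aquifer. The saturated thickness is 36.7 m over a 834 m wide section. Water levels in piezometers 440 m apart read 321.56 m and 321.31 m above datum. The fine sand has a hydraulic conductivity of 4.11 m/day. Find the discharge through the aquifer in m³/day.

Cross-sectional area A = 834 × 36.7 = 30608 m².
Hydraulic gradient i = (321.56 − 321.31) / 440 = 0.25 / 440 = 0.0005682.
Darcy's law: Q = K · A · i = 4.110 × 30608 × 0.0005682 = 71.48 m³/day.

71.5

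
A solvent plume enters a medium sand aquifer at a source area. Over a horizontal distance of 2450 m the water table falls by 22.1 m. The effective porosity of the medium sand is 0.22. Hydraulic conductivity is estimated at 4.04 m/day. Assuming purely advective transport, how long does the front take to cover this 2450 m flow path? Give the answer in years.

Hydraulic gradient i = Δh / L = 22.1 / 2450 = 0.009020.
Darcy flux q = K · i = 4.040 × 0.009020 = 0.03644 m/day.
Seepage velocity v = q / n_e = 0.03644 / 0.22 = 0.1656 m/day.
Travel time t = L / v = 2450 / 0.1656 = 14790 days = 40.49 years.

40.5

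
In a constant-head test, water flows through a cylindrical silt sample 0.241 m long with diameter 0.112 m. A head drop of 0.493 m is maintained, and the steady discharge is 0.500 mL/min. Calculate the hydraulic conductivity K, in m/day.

0.0357

Cross-sectional area A = π·(d/2)² = π × (0.112/2)² = 0.009852 m².
Convert discharge: 0.500 mL/min = 8.333e-09 m³/s.
Darcy's law rearranged: K = Q·L / (A·Δh) = 8.333e-09 × 0.241 / (0.009852 × 0.493) = 4.135e-07 m/s = 0.03573 m/day.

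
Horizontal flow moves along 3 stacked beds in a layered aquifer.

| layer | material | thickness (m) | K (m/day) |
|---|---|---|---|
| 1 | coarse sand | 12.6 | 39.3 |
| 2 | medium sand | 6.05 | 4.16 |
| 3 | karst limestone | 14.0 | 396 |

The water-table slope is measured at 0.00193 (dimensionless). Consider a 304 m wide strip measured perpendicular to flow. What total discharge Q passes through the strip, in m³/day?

Flow is parallel to layering, so each bed carries its own Darcy discharge and the transmissivities add.
Σ(K_i·b_i) = 39.3×12.6 + 4.16×6.05 + 396×14.0 = 6064 m²/day.
Hydraulic gradient i = 0.00193.
Q = Σ(K_i·b_i) · W · i = 6064 × 304 × 0.001930 = 3558 m³/day.

3560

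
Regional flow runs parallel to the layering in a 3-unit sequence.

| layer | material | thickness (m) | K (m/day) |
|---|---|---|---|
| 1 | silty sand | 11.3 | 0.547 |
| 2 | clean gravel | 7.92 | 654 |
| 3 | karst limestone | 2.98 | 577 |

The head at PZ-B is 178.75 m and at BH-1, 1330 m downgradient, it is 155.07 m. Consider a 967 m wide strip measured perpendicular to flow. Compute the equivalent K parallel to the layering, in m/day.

Flow is parallel to layering, so each bed carries its own Darcy discharge and the transmissivities add.
Σ(K_i·b_i) = 0.547×11.3 + 654×7.92 + 577×2.98 = 6905 m²/day.
Total thickness b = 22.20 m, so K_eq = Σ(K_i·b_i)/b = 311.1 m/day.

311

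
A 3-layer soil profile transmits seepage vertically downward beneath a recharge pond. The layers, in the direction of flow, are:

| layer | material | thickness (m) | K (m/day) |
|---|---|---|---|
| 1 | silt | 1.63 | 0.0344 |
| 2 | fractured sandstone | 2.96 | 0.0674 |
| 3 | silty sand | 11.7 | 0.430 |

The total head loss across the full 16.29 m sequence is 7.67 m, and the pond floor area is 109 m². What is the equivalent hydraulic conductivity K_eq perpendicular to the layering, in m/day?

0.137

Flow is perpendicular to layering, so the layers act in series and the equivalent K is the thickness-weighted harmonic mean.
Total thickness L = 1.63 + 2.96 + 11.7 = 16.29 m.
Σ(b_i/K_i) = 1.63/0.0344 + 2.96/0.0674 + 11.7/0.430 = 118.5 d.
K_eq = L / Σ(b_i/K_i) = 16.29 / 118.5 = 0.1375 m/day.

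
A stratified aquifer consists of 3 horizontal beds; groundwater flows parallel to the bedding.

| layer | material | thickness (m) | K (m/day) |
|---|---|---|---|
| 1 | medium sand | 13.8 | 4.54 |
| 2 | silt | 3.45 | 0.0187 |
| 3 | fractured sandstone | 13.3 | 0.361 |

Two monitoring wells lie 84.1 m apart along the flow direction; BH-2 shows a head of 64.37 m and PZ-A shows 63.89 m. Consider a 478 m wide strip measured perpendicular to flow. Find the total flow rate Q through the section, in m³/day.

184

Flow is parallel to layering, so each bed carries its own Darcy discharge and the transmissivities add.
Σ(K_i·b_i) = 4.54×13.8 + 0.0187×3.45 + 0.361×13.3 = 67.52 m²/day.
Hydraulic gradient i = (64.37 − 63.89) / 84.1 = 0.48 / 84.1 = 0.005707.
Q = Σ(K_i·b_i) · W · i = 67.52 × 478 × 0.005707 = 184.2 m³/day.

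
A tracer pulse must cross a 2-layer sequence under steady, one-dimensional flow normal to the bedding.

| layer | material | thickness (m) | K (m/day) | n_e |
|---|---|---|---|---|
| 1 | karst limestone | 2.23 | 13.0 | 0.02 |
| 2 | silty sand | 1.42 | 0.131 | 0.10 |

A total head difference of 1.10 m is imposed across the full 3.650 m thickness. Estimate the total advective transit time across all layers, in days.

With flow normal to the layers, continuity requires the same specific discharge q through every layer.
Σ(b_i/K_i) = 2.23/13.0 + 1.42/0.131 = 11.01 d.
q = Δh / Σ(b_i/K_i) = 1.10 / 11.01 = 0.09990 m/day.
In each layer the seepage velocity is v_i = q/n_i, so the layer transit time is t_i = b_i·n_i / q:
  layer 1 (karst limestone): t_1 = 2.23 × 0.02 / 0.09990 = 0.4465 d
  layer 2 (silty sand): t_2 = 1.42 × 0.10 / 0.09990 = 1.421 d
Total t = Σ t_i = 1.868 days.

1.87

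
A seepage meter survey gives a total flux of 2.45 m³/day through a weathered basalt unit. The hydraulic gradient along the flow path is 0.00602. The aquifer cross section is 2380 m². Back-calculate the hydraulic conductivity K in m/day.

Hydraulic gradient i = 0.00602.
From Q = K·A·i, K = Q / (A·i) = 2.45 / (2380 × 0.006020) = 0.1710 m/day.

0.171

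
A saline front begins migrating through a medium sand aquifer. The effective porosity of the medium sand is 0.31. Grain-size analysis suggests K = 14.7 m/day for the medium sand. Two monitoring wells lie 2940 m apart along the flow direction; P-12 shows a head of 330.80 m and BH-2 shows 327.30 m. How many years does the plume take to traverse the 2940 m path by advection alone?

Hydraulic gradient i = (330.80 − 327.30) / 2940 = 3.5 / 2940 = 0.001190.
Darcy flux q = K · i = 14.70 × 0.001190 = 0.01750 m/day.
Seepage velocity v = q / n_e = 0.01750 / 0.31 = 0.05645 m/day.
Travel time t = L / v = 2940 / 0.05645 = 52080 days = 142.6 years.

143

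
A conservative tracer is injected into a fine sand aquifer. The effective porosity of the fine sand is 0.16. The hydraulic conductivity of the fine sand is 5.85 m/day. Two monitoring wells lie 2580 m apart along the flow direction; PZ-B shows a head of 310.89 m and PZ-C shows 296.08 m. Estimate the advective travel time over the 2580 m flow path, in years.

Hydraulic gradient i = (310.89 − 296.08) / 2580 = 14.81 / 2580 = 0.005740.
Darcy flux q = K · i = 5.850 × 0.005740 = 0.03358 m/day.
Seepage velocity v = q / n_e = 0.03358 / 0.16 = 0.2099 m/day.
Travel time t = L / v = 2580 / 0.2099 = 12293 days = 33.66 years.

33.7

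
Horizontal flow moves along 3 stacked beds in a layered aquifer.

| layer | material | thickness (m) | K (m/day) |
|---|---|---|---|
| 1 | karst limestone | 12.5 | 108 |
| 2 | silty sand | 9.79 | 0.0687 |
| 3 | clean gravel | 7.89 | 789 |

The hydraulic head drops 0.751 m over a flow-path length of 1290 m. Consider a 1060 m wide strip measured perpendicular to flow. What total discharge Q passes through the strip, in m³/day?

4680

Flow is parallel to layering, so each bed carries its own Darcy discharge and the transmissivities add.
Σ(K_i·b_i) = 108×12.5 + 0.0687×9.79 + 789×7.89 = 7576 m²/day.
Hydraulic gradient i = Δh / L = 0.751 / 1290 = 0.0005822.
Q = Σ(K_i·b_i) · W · i = 7576 × 1060 × 0.0005822 = 4675 m³/day.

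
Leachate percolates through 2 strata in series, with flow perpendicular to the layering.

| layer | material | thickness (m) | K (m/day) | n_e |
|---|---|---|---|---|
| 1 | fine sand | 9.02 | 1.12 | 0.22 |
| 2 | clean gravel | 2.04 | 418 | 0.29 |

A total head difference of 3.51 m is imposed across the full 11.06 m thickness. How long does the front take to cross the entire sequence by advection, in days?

With flow normal to the layers, continuity requires the same specific discharge q through every layer.
Σ(b_i/K_i) = 9.02/1.12 + 2.04/418 = 8.058 d.
q = Δh / Σ(b_i/K_i) = 3.51 / 8.058 = 0.4356 m/day.
In each layer the seepage velocity is v_i = q/n_i, so the layer transit time is t_i = b_i·n_i / q:
  layer 1 (fine sand): t_1 = 9.02 × 0.22 / 0.4356 = 4.556 d
  layer 2 (clean gravel): t_2 = 2.04 × 0.29 / 0.4356 = 1.358 d
Total t = Σ t_i = 5.914 days.

5.91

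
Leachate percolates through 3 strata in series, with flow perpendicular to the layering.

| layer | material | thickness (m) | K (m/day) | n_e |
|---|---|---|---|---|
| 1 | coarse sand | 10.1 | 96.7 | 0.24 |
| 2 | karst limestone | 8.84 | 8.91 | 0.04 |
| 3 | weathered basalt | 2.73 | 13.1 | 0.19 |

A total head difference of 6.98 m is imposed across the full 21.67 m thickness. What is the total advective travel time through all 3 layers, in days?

0.616

With flow normal to the layers, continuity requires the same specific discharge q through every layer.
Σ(b_i/K_i) = 10.1/96.7 + 8.84/8.91 + 2.73/13.1 = 1.305 d.
q = Δh / Σ(b_i/K_i) = 6.98 / 1.305 = 5.349 m/day.
In each layer the seepage velocity is v_i = q/n_i, so the layer transit time is t_i = b_i·n_i / q:
  layer 1 (coarse sand): t_1 = 10.1 × 0.24 / 5.349 = 0.4532 d
  layer 2 (karst limestone): t_2 = 8.84 × 0.04 / 5.349 = 0.06611 d
  layer 3 (weathered basalt): t_3 = 2.73 × 0.19 / 5.349 = 0.09698 d
Total t = Σ t_i = 0.6163 days.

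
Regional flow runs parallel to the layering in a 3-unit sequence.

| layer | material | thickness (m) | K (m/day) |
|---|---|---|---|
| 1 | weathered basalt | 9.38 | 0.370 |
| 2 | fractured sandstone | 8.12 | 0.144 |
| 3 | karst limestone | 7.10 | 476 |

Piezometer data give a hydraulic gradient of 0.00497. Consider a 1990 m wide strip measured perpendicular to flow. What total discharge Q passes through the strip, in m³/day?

Flow is parallel to layering, so each bed carries its own Darcy discharge and the transmissivities add.
Σ(K_i·b_i) = 0.370×9.38 + 0.144×8.12 + 476×7.10 = 3384 m²/day.
Hydraulic gradient i = 0.00497.
Q = Σ(K_i·b_i) · W · i = 3384 × 1990 × 0.004970 = 33471 m³/day.

33500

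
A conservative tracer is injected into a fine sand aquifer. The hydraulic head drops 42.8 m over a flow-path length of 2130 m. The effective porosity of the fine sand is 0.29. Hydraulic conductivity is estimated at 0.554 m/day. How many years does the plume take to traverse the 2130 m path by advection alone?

Hydraulic gradient i = Δh / L = 42.8 / 2130 = 0.02009.
Darcy flux q = K · i = 0.5540 × 0.02009 = 0.01113 m/day.
Seepage velocity v = q / n_e = 0.01113 / 0.29 = 0.03839 m/day.
Travel time t = L / v = 2130 / 0.03839 = 55489 days = 151.9 years.

152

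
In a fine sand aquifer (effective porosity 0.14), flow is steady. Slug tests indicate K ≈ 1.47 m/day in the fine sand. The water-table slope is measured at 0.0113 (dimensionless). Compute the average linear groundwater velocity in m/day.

0.119

Hydraulic gradient i = 0.0113.
Darcy flux q = K · i = 1.470 × 0.01130 = 0.01661 m/day.
Seepage velocity v = q / n_e = 0.01661 / 0.14 = 0.1186 m/day.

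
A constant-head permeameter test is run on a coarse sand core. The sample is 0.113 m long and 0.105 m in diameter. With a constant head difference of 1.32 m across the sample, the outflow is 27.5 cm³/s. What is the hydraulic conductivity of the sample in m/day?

Cross-sectional area A = π·(d/2)² = π × (0.105/2)² = 0.008659 m².
Convert discharge: 27.5 cm³/s = 2.750e-05 m³/s.
Darcy's law rearranged: K = Q·L / (A·Δh) = 2.750e-05 × 0.113 / (0.008659 × 1.32) = 0.0002719 m/s = 23.49 m/day.

23.5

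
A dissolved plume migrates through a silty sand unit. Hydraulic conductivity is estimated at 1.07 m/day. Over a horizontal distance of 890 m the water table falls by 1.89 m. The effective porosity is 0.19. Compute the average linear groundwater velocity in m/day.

0.0120

Hydraulic gradient i = Δh / L = 1.89 / 890 = 0.002124.
Darcy flux q = K · i = 1.070 × 0.002124 = 0.002272 m/day.
Seepage velocity v = q / n_e = 0.002272 / 0.19 = 0.01196 m/day.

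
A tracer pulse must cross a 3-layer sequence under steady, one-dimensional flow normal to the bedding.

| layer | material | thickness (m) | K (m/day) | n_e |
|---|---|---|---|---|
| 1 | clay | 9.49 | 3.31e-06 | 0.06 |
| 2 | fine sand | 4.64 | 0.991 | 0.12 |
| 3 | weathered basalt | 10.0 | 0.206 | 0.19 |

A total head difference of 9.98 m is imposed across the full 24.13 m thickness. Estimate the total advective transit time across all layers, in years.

2380

With flow normal to the layers, continuity requires the same specific discharge q through every layer.
Σ(b_i/K_i) = 9.49/3.31e-06 + 4.64/0.991 + 10.0/0.206 = 2.867e+06 d.
q = Δh / Σ(b_i/K_i) = 9.98 / 2.867e+06 = 3.481e-06 m/day.
In each layer the seepage velocity is v_i = q/n_i, so the layer transit time is t_i = b_i·n_i / q:
  layer 1 (clay): t_1 = 9.49 × 0.06 / 3.481e-06 = 1.636e+05 d
  layer 2 (fine sand): t_2 = 4.64 × 0.12 / 3.481e-06 = 1.600e+05 d
  layer 3 (weathered basalt): t_3 = 10.0 × 0.19 / 3.481e-06 = 5.458e+05 d
Total t = Σ t_i = 8.694e+05 days = 2380 years.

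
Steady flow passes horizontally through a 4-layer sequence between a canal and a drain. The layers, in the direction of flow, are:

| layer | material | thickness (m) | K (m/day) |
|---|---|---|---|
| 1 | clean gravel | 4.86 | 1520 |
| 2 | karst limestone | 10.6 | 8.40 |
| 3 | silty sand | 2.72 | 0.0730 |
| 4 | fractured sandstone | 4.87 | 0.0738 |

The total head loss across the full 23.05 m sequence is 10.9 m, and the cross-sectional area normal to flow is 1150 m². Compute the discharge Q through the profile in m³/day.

120

Flow is perpendicular to layering, so the layers act in series and the equivalent K is the thickness-weighted harmonic mean.
Total thickness L = 4.86 + 10.6 + 2.72 + 4.87 = 23.05 m.
Σ(b_i/K_i) = 4.86/1520 + 10.6/8.40 + 2.72/0.0730 + 4.87/0.0738 = 104.5 d.
K_eq = L / Σ(b_i/K_i) = 23.05 / 104.5 = 0.2205 m/day.
Q = K_eq · A · (Δh/L) = 0.2205 × 1150 × (10.9/23.05) = 119.9 m³/day.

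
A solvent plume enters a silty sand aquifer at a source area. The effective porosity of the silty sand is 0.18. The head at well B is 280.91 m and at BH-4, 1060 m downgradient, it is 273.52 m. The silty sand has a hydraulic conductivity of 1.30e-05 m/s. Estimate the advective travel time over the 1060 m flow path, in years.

66.7

Convert K: 1.30e-05 m/s × 86400 = 1.123 m/day.
Hydraulic gradient i = (280.91 − 273.52) / 1060 = 7.39 / 1060 = 0.006972.
Darcy flux q = K · i = 1.123 × 0.006972 = 0.007831 m/day.
Seepage velocity v = q / n_e = 0.007831 / 0.18 = 0.04350 m/day.
Travel time t = L / v = 1060 / 0.04350 = 24366 days = 66.71 years.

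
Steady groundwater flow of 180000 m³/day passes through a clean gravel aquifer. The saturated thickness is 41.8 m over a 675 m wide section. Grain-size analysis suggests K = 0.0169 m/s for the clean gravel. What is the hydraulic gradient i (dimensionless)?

Convert K: 0.0169 m/s × 86400 = 1460 m/day.
Cross-sectional area A = 675 × 41.8 = 28215 m².
From Q = K·A·i, i = Q / (K·A) = 180000 / (1460 × 28215) = 0.004369.

0.00437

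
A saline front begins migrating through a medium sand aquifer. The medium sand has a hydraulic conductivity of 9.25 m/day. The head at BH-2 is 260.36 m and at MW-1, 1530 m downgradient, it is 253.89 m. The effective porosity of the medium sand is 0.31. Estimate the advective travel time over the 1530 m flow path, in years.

Hydraulic gradient i = (260.36 − 253.89) / 1530 = 6.47 / 1530 = 0.004229.
Darcy flux q = K · i = 9.250 × 0.004229 = 0.03912 m/day.
Seepage velocity v = q / n_e = 0.03912 / 0.31 = 0.1262 m/day.
Travel time t = L / v = 1530 / 0.1262 = 12125 days = 33.20 years.

33.2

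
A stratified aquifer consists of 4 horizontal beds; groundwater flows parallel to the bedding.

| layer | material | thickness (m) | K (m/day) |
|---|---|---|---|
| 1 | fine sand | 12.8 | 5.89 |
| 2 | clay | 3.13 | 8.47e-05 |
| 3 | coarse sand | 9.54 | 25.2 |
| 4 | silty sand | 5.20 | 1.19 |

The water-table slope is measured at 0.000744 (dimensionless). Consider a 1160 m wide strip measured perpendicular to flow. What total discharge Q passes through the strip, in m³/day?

278

Flow is parallel to layering, so each bed carries its own Darcy discharge and the transmissivities add.
Σ(K_i·b_i) = 5.89×12.8 + 8.47e-05×3.13 + 25.2×9.54 + 1.19×5.20 = 322.0 m²/day.
Hydraulic gradient i = 0.000744.
Q = Σ(K_i·b_i) · W · i = 322.0 × 1160 × 0.0007440 = 277.9 m³/day.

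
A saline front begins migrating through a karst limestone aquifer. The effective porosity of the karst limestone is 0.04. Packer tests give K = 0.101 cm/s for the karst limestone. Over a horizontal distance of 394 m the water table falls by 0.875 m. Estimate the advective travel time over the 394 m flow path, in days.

81.3

Convert K: 0.101 cm/s × 864 = 87.26 m/day.
Hydraulic gradient i = Δh / L = 0.875 / 394 = 0.002221.
Darcy flux q = K · i = 87.26 × 0.002221 = 0.1938 m/day.
Seepage velocity v = q / n_e = 0.1938 / 0.04 = 4.845 m/day.
Travel time t = L / v = 394 / 4.845 = 81.32 days.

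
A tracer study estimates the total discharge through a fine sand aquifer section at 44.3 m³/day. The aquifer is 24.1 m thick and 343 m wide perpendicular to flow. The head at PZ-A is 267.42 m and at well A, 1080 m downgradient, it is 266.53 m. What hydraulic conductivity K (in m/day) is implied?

6.50

Cross-sectional area A = 343 × 24.1 = 8266 m².
Hydraulic gradient i = (267.42 − 266.53) / 1080 = 0.89 / 1080 = 0.0008241.
From Q = K·A·i, K = Q / (A·i) = 44.3 / (8266 × 0.0008241) = 6.503 m/day.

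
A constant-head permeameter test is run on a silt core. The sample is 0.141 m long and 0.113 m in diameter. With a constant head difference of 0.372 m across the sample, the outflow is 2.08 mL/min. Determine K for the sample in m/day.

0.113

Cross-sectional area A = π·(d/2)² = π × (0.113/2)² = 0.01003 m².
Convert discharge: 2.08 mL/min = 3.467e-08 m³/s.
Darcy's law rearranged: K = Q·L / (A·Δh) = 3.467e-08 × 0.141 / (0.01003 × 0.372) = 1.310e-06 m/s = 0.1132 m/day.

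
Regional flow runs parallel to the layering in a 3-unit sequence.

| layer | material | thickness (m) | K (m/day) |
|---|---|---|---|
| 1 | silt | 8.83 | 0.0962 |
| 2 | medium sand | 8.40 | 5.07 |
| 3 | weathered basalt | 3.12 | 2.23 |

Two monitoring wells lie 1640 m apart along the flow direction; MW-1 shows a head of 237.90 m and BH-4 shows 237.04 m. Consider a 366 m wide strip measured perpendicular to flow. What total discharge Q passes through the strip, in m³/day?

Flow is parallel to layering, so each bed carries its own Darcy discharge and the transmissivities add.
Σ(K_i·b_i) = 0.0962×8.83 + 5.07×8.40 + 2.23×3.12 = 50.40 m²/day.
Hydraulic gradient i = (237.90 − 237.04) / 1640 = 0.86 / 1640 = 0.0005244.
Q = Σ(K_i·b_i) · W · i = 50.40 × 366 × 0.0005244 = 9.672 m³/day.

9.67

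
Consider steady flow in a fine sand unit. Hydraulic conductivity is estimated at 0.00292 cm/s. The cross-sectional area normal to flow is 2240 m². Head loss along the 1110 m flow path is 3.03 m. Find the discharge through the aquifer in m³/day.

Convert K: 0.00292 cm/s × 864 = 2.523 m/day.
Hydraulic gradient i = Δh / L = 3.03 / 1110 = 0.002730.
Darcy's law: Q = K · A · i = 2.523 × 2240 × 0.002730 = 15.43 m³/day.

15.4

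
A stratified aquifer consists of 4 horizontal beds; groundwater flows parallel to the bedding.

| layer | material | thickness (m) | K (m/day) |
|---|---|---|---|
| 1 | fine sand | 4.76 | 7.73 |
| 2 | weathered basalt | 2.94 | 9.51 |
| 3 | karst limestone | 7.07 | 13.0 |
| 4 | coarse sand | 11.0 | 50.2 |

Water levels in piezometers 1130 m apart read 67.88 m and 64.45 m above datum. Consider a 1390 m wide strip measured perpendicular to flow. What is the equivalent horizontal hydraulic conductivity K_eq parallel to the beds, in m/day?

Flow is parallel to layering, so each bed carries its own Darcy discharge and the transmissivities add.
Σ(K_i·b_i) = 7.73×4.76 + 9.51×2.94 + 13.0×7.07 + 50.2×11.0 = 708.9 m²/day.
Total thickness b = 25.77 m, so K_eq = Σ(K_i·b_i)/b = 27.51 m/day.

27.5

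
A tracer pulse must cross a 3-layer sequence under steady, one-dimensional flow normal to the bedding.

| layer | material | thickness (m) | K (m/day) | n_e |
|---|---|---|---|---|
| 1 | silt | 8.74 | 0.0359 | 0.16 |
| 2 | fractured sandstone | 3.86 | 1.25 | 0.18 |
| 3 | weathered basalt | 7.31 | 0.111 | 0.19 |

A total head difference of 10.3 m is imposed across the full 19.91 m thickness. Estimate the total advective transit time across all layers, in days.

With flow normal to the layers, continuity requires the same specific discharge q through every layer.
Σ(b_i/K_i) = 8.74/0.0359 + 3.86/1.25 + 7.31/0.111 = 312.4 d.
q = Δh / Σ(b_i/K_i) = 10.3 / 312.4 = 0.03297 m/day.
In each layer the seepage velocity is v_i = q/n_i, so the layer transit time is t_i = b_i·n_i / q:
  layer 1 (silt): t_1 = 8.74 × 0.16 / 0.03297 = 42.41 d
  layer 2 (fractured sandstone): t_2 = 3.86 × 0.18 / 0.03297 = 21.07 d
  layer 3 (weathered basalt): t_3 = 7.31 × 0.19 / 0.03297 = 42.13 d
Total t = Σ t_i = 105.6 days.

106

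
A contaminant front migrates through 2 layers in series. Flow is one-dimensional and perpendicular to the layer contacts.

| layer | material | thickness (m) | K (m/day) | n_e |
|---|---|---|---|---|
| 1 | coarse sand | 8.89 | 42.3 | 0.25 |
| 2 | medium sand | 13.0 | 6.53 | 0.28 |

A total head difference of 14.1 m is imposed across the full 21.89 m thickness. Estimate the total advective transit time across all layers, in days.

With flow normal to the layers, continuity requires the same specific discharge q through every layer.
Σ(b_i/K_i) = 8.89/42.3 + 13.0/6.53 = 2.201 d.
q = Δh / Σ(b_i/K_i) = 14.1 / 2.201 = 6.406 m/day.
In each layer the seepage velocity is v_i = q/n_i, so the layer transit time is t_i = b_i·n_i / q:
  layer 1 (coarse sand): t_1 = 8.89 × 0.25 / 6.406 = 0.3469 d
  layer 2 (medium sand): t_2 = 13.0 × 0.28 / 6.406 = 0.5682 d
Total t = Σ t_i = 0.9151 days.

0.915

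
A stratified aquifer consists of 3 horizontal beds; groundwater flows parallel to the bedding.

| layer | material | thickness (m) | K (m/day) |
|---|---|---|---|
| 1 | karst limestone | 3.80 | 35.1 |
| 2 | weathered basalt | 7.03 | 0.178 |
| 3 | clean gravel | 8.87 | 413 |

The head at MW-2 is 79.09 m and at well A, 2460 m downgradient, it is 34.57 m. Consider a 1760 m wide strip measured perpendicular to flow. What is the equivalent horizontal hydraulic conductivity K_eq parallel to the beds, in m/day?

Flow is parallel to layering, so each bed carries its own Darcy discharge and the transmissivities add.
Σ(K_i·b_i) = 35.1×3.80 + 0.178×7.03 + 413×8.87 = 3798 m²/day.
Total thickness b = 19.70 m, so K_eq = Σ(K_i·b_i)/b = 192.8 m/day.

193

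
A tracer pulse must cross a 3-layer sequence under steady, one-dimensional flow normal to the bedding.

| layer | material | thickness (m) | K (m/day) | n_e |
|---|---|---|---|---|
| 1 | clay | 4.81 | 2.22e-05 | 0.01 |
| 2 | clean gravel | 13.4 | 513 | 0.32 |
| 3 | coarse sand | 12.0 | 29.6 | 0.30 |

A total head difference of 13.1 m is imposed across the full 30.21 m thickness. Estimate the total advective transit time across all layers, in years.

With flow normal to the layers, continuity requires the same specific discharge q through every layer.
Σ(b_i/K_i) = 4.81/2.22e-05 + 13.4/513 + 12.0/29.6 = 2.167e+05 d.
q = Δh / Σ(b_i/K_i) = 13.1 / 2.167e+05 = 6.046e-05 m/day.
In each layer the seepage velocity is v_i = q/n_i, so the layer transit time is t_i = b_i·n_i / q:
  layer 1 (clay): t_1 = 4.81 × 0.01 / 6.046e-05 = 795.5 d
  layer 2 (clean gravel): t_2 = 13.4 × 0.32 / 6.046e-05 = 70921 d
  layer 3 (coarse sand): t_3 = 12.0 × 0.30 / 6.046e-05 = 59542 d
Total t = Σ t_i = 1.313e+05 days = 359.4 years.

359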